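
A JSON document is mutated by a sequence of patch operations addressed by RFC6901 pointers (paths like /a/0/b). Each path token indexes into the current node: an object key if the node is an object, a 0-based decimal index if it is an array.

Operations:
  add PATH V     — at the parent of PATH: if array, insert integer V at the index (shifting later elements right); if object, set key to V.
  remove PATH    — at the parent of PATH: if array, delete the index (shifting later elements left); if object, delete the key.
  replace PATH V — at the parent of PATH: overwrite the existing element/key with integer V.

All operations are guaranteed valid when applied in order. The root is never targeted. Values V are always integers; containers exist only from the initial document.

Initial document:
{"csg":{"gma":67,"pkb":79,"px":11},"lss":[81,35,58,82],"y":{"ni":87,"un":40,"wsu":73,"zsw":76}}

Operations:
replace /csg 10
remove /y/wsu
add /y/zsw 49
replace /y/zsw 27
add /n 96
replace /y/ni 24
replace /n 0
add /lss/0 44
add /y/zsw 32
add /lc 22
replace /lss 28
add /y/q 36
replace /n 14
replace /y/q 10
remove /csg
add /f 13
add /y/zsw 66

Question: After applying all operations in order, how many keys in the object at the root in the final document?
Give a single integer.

After op 1 (replace /csg 10): {"csg":10,"lss":[81,35,58,82],"y":{"ni":87,"un":40,"wsu":73,"zsw":76}}
After op 2 (remove /y/wsu): {"csg":10,"lss":[81,35,58,82],"y":{"ni":87,"un":40,"zsw":76}}
After op 3 (add /y/zsw 49): {"csg":10,"lss":[81,35,58,82],"y":{"ni":87,"un":40,"zsw":49}}
After op 4 (replace /y/zsw 27): {"csg":10,"lss":[81,35,58,82],"y":{"ni":87,"un":40,"zsw":27}}
After op 5 (add /n 96): {"csg":10,"lss":[81,35,58,82],"n":96,"y":{"ni":87,"un":40,"zsw":27}}
After op 6 (replace /y/ni 24): {"csg":10,"lss":[81,35,58,82],"n":96,"y":{"ni":24,"un":40,"zsw":27}}
After op 7 (replace /n 0): {"csg":10,"lss":[81,35,58,82],"n":0,"y":{"ni":24,"un":40,"zsw":27}}
After op 8 (add /lss/0 44): {"csg":10,"lss":[44,81,35,58,82],"n":0,"y":{"ni":24,"un":40,"zsw":27}}
After op 9 (add /y/zsw 32): {"csg":10,"lss":[44,81,35,58,82],"n":0,"y":{"ni":24,"un":40,"zsw":32}}
After op 10 (add /lc 22): {"csg":10,"lc":22,"lss":[44,81,35,58,82],"n":0,"y":{"ni":24,"un":40,"zsw":32}}
After op 11 (replace /lss 28): {"csg":10,"lc":22,"lss":28,"n":0,"y":{"ni":24,"un":40,"zsw":32}}
After op 12 (add /y/q 36): {"csg":10,"lc":22,"lss":28,"n":0,"y":{"ni":24,"q":36,"un":40,"zsw":32}}
After op 13 (replace /n 14): {"csg":10,"lc":22,"lss":28,"n":14,"y":{"ni":24,"q":36,"un":40,"zsw":32}}
After op 14 (replace /y/q 10): {"csg":10,"lc":22,"lss":28,"n":14,"y":{"ni":24,"q":10,"un":40,"zsw":32}}
After op 15 (remove /csg): {"lc":22,"lss":28,"n":14,"y":{"ni":24,"q":10,"un":40,"zsw":32}}
After op 16 (add /f 13): {"f":13,"lc":22,"lss":28,"n":14,"y":{"ni":24,"q":10,"un":40,"zsw":32}}
After op 17 (add /y/zsw 66): {"f":13,"lc":22,"lss":28,"n":14,"y":{"ni":24,"q":10,"un":40,"zsw":66}}
Size at the root: 5

Answer: 5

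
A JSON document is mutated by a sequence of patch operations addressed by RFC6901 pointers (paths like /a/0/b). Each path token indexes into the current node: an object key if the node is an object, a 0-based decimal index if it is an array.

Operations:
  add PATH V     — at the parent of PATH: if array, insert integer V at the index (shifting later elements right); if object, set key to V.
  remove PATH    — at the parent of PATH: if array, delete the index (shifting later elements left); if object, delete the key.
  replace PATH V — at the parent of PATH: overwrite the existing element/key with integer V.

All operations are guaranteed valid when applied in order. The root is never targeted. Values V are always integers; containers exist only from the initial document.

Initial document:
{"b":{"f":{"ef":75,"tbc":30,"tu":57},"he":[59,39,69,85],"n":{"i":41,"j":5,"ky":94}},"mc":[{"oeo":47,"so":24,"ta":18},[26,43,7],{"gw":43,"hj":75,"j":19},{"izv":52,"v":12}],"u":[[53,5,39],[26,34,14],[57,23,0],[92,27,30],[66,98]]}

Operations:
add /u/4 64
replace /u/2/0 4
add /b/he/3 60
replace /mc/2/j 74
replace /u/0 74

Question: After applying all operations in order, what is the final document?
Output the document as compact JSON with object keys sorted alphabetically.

Answer: {"b":{"f":{"ef":75,"tbc":30,"tu":57},"he":[59,39,69,60,85],"n":{"i":41,"j":5,"ky":94}},"mc":[{"oeo":47,"so":24,"ta":18},[26,43,7],{"gw":43,"hj":75,"j":74},{"izv":52,"v":12}],"u":[74,[26,34,14],[4,23,0],[92,27,30],64,[66,98]]}

Derivation:
After op 1 (add /u/4 64): {"b":{"f":{"ef":75,"tbc":30,"tu":57},"he":[59,39,69,85],"n":{"i":41,"j":5,"ky":94}},"mc":[{"oeo":47,"so":24,"ta":18},[26,43,7],{"gw":43,"hj":75,"j":19},{"izv":52,"v":12}],"u":[[53,5,39],[26,34,14],[57,23,0],[92,27,30],64,[66,98]]}
After op 2 (replace /u/2/0 4): {"b":{"f":{"ef":75,"tbc":30,"tu":57},"he":[59,39,69,85],"n":{"i":41,"j":5,"ky":94}},"mc":[{"oeo":47,"so":24,"ta":18},[26,43,7],{"gw":43,"hj":75,"j":19},{"izv":52,"v":12}],"u":[[53,5,39],[26,34,14],[4,23,0],[92,27,30],64,[66,98]]}
After op 3 (add /b/he/3 60): {"b":{"f":{"ef":75,"tbc":30,"tu":57},"he":[59,39,69,60,85],"n":{"i":41,"j":5,"ky":94}},"mc":[{"oeo":47,"so":24,"ta":18},[26,43,7],{"gw":43,"hj":75,"j":19},{"izv":52,"v":12}],"u":[[53,5,39],[26,34,14],[4,23,0],[92,27,30],64,[66,98]]}
After op 4 (replace /mc/2/j 74): {"b":{"f":{"ef":75,"tbc":30,"tu":57},"he":[59,39,69,60,85],"n":{"i":41,"j":5,"ky":94}},"mc":[{"oeo":47,"so":24,"ta":18},[26,43,7],{"gw":43,"hj":75,"j":74},{"izv":52,"v":12}],"u":[[53,5,39],[26,34,14],[4,23,0],[92,27,30],64,[66,98]]}
After op 5 (replace /u/0 74): {"b":{"f":{"ef":75,"tbc":30,"tu":57},"he":[59,39,69,60,85],"n":{"i":41,"j":5,"ky":94}},"mc":[{"oeo":47,"so":24,"ta":18},[26,43,7],{"gw":43,"hj":75,"j":74},{"izv":52,"v":12}],"u":[74,[26,34,14],[4,23,0],[92,27,30],64,[66,98]]}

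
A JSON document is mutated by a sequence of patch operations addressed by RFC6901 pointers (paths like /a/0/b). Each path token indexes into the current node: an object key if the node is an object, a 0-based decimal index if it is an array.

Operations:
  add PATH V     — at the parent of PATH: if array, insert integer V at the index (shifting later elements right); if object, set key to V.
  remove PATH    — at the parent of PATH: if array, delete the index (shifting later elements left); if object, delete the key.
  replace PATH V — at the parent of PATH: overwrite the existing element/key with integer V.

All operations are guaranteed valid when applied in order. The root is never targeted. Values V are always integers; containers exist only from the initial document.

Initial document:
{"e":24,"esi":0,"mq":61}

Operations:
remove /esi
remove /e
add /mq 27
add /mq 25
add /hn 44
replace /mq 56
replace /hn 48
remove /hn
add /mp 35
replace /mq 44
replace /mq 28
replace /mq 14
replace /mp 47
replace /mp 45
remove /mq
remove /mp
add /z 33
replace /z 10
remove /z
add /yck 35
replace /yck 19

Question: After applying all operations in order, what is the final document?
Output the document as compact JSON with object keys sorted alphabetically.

After op 1 (remove /esi): {"e":24,"mq":61}
After op 2 (remove /e): {"mq":61}
After op 3 (add /mq 27): {"mq":27}
After op 4 (add /mq 25): {"mq":25}
After op 5 (add /hn 44): {"hn":44,"mq":25}
After op 6 (replace /mq 56): {"hn":44,"mq":56}
After op 7 (replace /hn 48): {"hn":48,"mq":56}
After op 8 (remove /hn): {"mq":56}
After op 9 (add /mp 35): {"mp":35,"mq":56}
After op 10 (replace /mq 44): {"mp":35,"mq":44}
After op 11 (replace /mq 28): {"mp":35,"mq":28}
After op 12 (replace /mq 14): {"mp":35,"mq":14}
After op 13 (replace /mp 47): {"mp":47,"mq":14}
After op 14 (replace /mp 45): {"mp":45,"mq":14}
After op 15 (remove /mq): {"mp":45}
After op 16 (remove /mp): {}
After op 17 (add /z 33): {"z":33}
After op 18 (replace /z 10): {"z":10}
After op 19 (remove /z): {}
After op 20 (add /yck 35): {"yck":35}
After op 21 (replace /yck 19): {"yck":19}

Answer: {"yck":19}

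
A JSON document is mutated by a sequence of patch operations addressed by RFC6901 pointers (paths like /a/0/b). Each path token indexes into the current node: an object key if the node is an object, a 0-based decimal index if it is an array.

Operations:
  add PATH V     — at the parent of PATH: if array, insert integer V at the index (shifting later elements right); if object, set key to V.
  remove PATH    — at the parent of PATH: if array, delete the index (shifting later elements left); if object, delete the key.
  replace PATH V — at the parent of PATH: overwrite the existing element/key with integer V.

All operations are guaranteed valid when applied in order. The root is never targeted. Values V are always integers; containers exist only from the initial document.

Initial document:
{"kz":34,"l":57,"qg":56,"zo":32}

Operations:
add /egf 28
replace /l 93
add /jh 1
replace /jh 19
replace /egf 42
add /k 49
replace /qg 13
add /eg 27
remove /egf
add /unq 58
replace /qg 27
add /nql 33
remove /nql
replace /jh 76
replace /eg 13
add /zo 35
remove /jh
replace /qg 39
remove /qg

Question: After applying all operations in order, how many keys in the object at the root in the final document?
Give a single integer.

Answer: 6

Derivation:
After op 1 (add /egf 28): {"egf":28,"kz":34,"l":57,"qg":56,"zo":32}
After op 2 (replace /l 93): {"egf":28,"kz":34,"l":93,"qg":56,"zo":32}
After op 3 (add /jh 1): {"egf":28,"jh":1,"kz":34,"l":93,"qg":56,"zo":32}
After op 4 (replace /jh 19): {"egf":28,"jh":19,"kz":34,"l":93,"qg":56,"zo":32}
After op 5 (replace /egf 42): {"egf":42,"jh":19,"kz":34,"l":93,"qg":56,"zo":32}
After op 6 (add /k 49): {"egf":42,"jh":19,"k":49,"kz":34,"l":93,"qg":56,"zo":32}
After op 7 (replace /qg 13): {"egf":42,"jh":19,"k":49,"kz":34,"l":93,"qg":13,"zo":32}
After op 8 (add /eg 27): {"eg":27,"egf":42,"jh":19,"k":49,"kz":34,"l":93,"qg":13,"zo":32}
After op 9 (remove /egf): {"eg":27,"jh":19,"k":49,"kz":34,"l":93,"qg":13,"zo":32}
After op 10 (add /unq 58): {"eg":27,"jh":19,"k":49,"kz":34,"l":93,"qg":13,"unq":58,"zo":32}
After op 11 (replace /qg 27): {"eg":27,"jh":19,"k":49,"kz":34,"l":93,"qg":27,"unq":58,"zo":32}
After op 12 (add /nql 33): {"eg":27,"jh":19,"k":49,"kz":34,"l":93,"nql":33,"qg":27,"unq":58,"zo":32}
After op 13 (remove /nql): {"eg":27,"jh":19,"k":49,"kz":34,"l":93,"qg":27,"unq":58,"zo":32}
After op 14 (replace /jh 76): {"eg":27,"jh":76,"k":49,"kz":34,"l":93,"qg":27,"unq":58,"zo":32}
After op 15 (replace /eg 13): {"eg":13,"jh":76,"k":49,"kz":34,"l":93,"qg":27,"unq":58,"zo":32}
After op 16 (add /zo 35): {"eg":13,"jh":76,"k":49,"kz":34,"l":93,"qg":27,"unq":58,"zo":35}
After op 17 (remove /jh): {"eg":13,"k":49,"kz":34,"l":93,"qg":27,"unq":58,"zo":35}
After op 18 (replace /qg 39): {"eg":13,"k":49,"kz":34,"l":93,"qg":39,"unq":58,"zo":35}
After op 19 (remove /qg): {"eg":13,"k":49,"kz":34,"l":93,"unq":58,"zo":35}
Size at the root: 6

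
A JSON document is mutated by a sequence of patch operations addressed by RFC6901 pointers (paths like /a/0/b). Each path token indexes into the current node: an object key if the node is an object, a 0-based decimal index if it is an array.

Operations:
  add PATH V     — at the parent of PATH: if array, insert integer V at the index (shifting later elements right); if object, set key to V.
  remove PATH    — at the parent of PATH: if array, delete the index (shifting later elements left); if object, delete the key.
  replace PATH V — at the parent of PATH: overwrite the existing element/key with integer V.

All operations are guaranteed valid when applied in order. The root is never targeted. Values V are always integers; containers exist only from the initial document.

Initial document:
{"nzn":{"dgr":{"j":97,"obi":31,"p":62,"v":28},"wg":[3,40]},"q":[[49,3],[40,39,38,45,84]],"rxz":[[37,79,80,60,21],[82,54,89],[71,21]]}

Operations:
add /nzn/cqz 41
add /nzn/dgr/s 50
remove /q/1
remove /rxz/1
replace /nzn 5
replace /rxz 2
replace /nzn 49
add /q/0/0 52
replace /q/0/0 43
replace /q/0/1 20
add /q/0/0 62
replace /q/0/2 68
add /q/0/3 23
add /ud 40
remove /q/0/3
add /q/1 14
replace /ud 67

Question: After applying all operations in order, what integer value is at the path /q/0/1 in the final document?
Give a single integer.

Answer: 43

Derivation:
After op 1 (add /nzn/cqz 41): {"nzn":{"cqz":41,"dgr":{"j":97,"obi":31,"p":62,"v":28},"wg":[3,40]},"q":[[49,3],[40,39,38,45,84]],"rxz":[[37,79,80,60,21],[82,54,89],[71,21]]}
After op 2 (add /nzn/dgr/s 50): {"nzn":{"cqz":41,"dgr":{"j":97,"obi":31,"p":62,"s":50,"v":28},"wg":[3,40]},"q":[[49,3],[40,39,38,45,84]],"rxz":[[37,79,80,60,21],[82,54,89],[71,21]]}
After op 3 (remove /q/1): {"nzn":{"cqz":41,"dgr":{"j":97,"obi":31,"p":62,"s":50,"v":28},"wg":[3,40]},"q":[[49,3]],"rxz":[[37,79,80,60,21],[82,54,89],[71,21]]}
After op 4 (remove /rxz/1): {"nzn":{"cqz":41,"dgr":{"j":97,"obi":31,"p":62,"s":50,"v":28},"wg":[3,40]},"q":[[49,3]],"rxz":[[37,79,80,60,21],[71,21]]}
After op 5 (replace /nzn 5): {"nzn":5,"q":[[49,3]],"rxz":[[37,79,80,60,21],[71,21]]}
After op 6 (replace /rxz 2): {"nzn":5,"q":[[49,3]],"rxz":2}
After op 7 (replace /nzn 49): {"nzn":49,"q":[[49,3]],"rxz":2}
After op 8 (add /q/0/0 52): {"nzn":49,"q":[[52,49,3]],"rxz":2}
After op 9 (replace /q/0/0 43): {"nzn":49,"q":[[43,49,3]],"rxz":2}
After op 10 (replace /q/0/1 20): {"nzn":49,"q":[[43,20,3]],"rxz":2}
After op 11 (add /q/0/0 62): {"nzn":49,"q":[[62,43,20,3]],"rxz":2}
After op 12 (replace /q/0/2 68): {"nzn":49,"q":[[62,43,68,3]],"rxz":2}
After op 13 (add /q/0/3 23): {"nzn":49,"q":[[62,43,68,23,3]],"rxz":2}
After op 14 (add /ud 40): {"nzn":49,"q":[[62,43,68,23,3]],"rxz":2,"ud":40}
After op 15 (remove /q/0/3): {"nzn":49,"q":[[62,43,68,3]],"rxz":2,"ud":40}
After op 16 (add /q/1 14): {"nzn":49,"q":[[62,43,68,3],14],"rxz":2,"ud":40}
After op 17 (replace /ud 67): {"nzn":49,"q":[[62,43,68,3],14],"rxz":2,"ud":67}
Value at /q/0/1: 43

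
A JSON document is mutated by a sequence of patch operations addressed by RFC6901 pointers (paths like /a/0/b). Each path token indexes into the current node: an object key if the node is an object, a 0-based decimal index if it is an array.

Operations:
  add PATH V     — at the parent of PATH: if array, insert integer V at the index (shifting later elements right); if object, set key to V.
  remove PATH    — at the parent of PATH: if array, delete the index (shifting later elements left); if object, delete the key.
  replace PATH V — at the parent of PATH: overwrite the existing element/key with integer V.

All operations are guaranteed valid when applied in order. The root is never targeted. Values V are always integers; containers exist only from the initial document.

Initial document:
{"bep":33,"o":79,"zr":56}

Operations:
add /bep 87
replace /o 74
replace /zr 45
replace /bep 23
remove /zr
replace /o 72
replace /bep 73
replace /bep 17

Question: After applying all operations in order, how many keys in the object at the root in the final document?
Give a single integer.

Answer: 2

Derivation:
After op 1 (add /bep 87): {"bep":87,"o":79,"zr":56}
After op 2 (replace /o 74): {"bep":87,"o":74,"zr":56}
After op 3 (replace /zr 45): {"bep":87,"o":74,"zr":45}
After op 4 (replace /bep 23): {"bep":23,"o":74,"zr":45}
After op 5 (remove /zr): {"bep":23,"o":74}
After op 6 (replace /o 72): {"bep":23,"o":72}
After op 7 (replace /bep 73): {"bep":73,"o":72}
After op 8 (replace /bep 17): {"bep":17,"o":72}
Size at the root: 2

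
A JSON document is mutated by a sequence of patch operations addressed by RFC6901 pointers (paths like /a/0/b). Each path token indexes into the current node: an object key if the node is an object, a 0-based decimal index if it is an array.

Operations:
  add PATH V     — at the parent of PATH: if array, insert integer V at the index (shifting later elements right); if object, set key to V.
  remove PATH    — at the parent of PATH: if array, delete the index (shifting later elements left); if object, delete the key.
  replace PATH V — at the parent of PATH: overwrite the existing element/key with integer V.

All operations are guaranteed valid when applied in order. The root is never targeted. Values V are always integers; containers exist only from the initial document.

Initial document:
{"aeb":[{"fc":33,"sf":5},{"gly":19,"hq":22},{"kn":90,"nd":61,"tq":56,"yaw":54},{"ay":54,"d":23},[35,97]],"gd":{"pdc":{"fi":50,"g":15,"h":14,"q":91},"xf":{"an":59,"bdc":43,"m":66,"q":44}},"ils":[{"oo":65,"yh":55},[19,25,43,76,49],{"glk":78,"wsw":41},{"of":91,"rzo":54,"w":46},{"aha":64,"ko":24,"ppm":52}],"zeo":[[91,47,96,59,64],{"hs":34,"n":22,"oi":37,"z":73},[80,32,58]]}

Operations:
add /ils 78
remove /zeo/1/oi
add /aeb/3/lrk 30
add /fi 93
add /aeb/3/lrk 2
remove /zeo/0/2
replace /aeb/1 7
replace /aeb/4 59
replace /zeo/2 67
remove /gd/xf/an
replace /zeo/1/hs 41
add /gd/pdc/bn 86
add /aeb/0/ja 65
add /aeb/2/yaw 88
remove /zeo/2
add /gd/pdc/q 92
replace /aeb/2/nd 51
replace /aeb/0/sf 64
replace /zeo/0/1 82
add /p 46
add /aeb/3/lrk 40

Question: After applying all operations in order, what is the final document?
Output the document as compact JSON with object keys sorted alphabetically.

After op 1 (add /ils 78): {"aeb":[{"fc":33,"sf":5},{"gly":19,"hq":22},{"kn":90,"nd":61,"tq":56,"yaw":54},{"ay":54,"d":23},[35,97]],"gd":{"pdc":{"fi":50,"g":15,"h":14,"q":91},"xf":{"an":59,"bdc":43,"m":66,"q":44}},"ils":78,"zeo":[[91,47,96,59,64],{"hs":34,"n":22,"oi":37,"z":73},[80,32,58]]}
After op 2 (remove /zeo/1/oi): {"aeb":[{"fc":33,"sf":5},{"gly":19,"hq":22},{"kn":90,"nd":61,"tq":56,"yaw":54},{"ay":54,"d":23},[35,97]],"gd":{"pdc":{"fi":50,"g":15,"h":14,"q":91},"xf":{"an":59,"bdc":43,"m":66,"q":44}},"ils":78,"zeo":[[91,47,96,59,64],{"hs":34,"n":22,"z":73},[80,32,58]]}
After op 3 (add /aeb/3/lrk 30): {"aeb":[{"fc":33,"sf":5},{"gly":19,"hq":22},{"kn":90,"nd":61,"tq":56,"yaw":54},{"ay":54,"d":23,"lrk":30},[35,97]],"gd":{"pdc":{"fi":50,"g":15,"h":14,"q":91},"xf":{"an":59,"bdc":43,"m":66,"q":44}},"ils":78,"zeo":[[91,47,96,59,64],{"hs":34,"n":22,"z":73},[80,32,58]]}
After op 4 (add /fi 93): {"aeb":[{"fc":33,"sf":5},{"gly":19,"hq":22},{"kn":90,"nd":61,"tq":56,"yaw":54},{"ay":54,"d":23,"lrk":30},[35,97]],"fi":93,"gd":{"pdc":{"fi":50,"g":15,"h":14,"q":91},"xf":{"an":59,"bdc":43,"m":66,"q":44}},"ils":78,"zeo":[[91,47,96,59,64],{"hs":34,"n":22,"z":73},[80,32,58]]}
After op 5 (add /aeb/3/lrk 2): {"aeb":[{"fc":33,"sf":5},{"gly":19,"hq":22},{"kn":90,"nd":61,"tq":56,"yaw":54},{"ay":54,"d":23,"lrk":2},[35,97]],"fi":93,"gd":{"pdc":{"fi":50,"g":15,"h":14,"q":91},"xf":{"an":59,"bdc":43,"m":66,"q":44}},"ils":78,"zeo":[[91,47,96,59,64],{"hs":34,"n":22,"z":73},[80,32,58]]}
After op 6 (remove /zeo/0/2): {"aeb":[{"fc":33,"sf":5},{"gly":19,"hq":22},{"kn":90,"nd":61,"tq":56,"yaw":54},{"ay":54,"d":23,"lrk":2},[35,97]],"fi":93,"gd":{"pdc":{"fi":50,"g":15,"h":14,"q":91},"xf":{"an":59,"bdc":43,"m":66,"q":44}},"ils":78,"zeo":[[91,47,59,64],{"hs":34,"n":22,"z":73},[80,32,58]]}
After op 7 (replace /aeb/1 7): {"aeb":[{"fc":33,"sf":5},7,{"kn":90,"nd":61,"tq":56,"yaw":54},{"ay":54,"d":23,"lrk":2},[35,97]],"fi":93,"gd":{"pdc":{"fi":50,"g":15,"h":14,"q":91},"xf":{"an":59,"bdc":43,"m":66,"q":44}},"ils":78,"zeo":[[91,47,59,64],{"hs":34,"n":22,"z":73},[80,32,58]]}
After op 8 (replace /aeb/4 59): {"aeb":[{"fc":33,"sf":5},7,{"kn":90,"nd":61,"tq":56,"yaw":54},{"ay":54,"d":23,"lrk":2},59],"fi":93,"gd":{"pdc":{"fi":50,"g":15,"h":14,"q":91},"xf":{"an":59,"bdc":43,"m":66,"q":44}},"ils":78,"zeo":[[91,47,59,64],{"hs":34,"n":22,"z":73},[80,32,58]]}
After op 9 (replace /zeo/2 67): {"aeb":[{"fc":33,"sf":5},7,{"kn":90,"nd":61,"tq":56,"yaw":54},{"ay":54,"d":23,"lrk":2},59],"fi":93,"gd":{"pdc":{"fi":50,"g":15,"h":14,"q":91},"xf":{"an":59,"bdc":43,"m":66,"q":44}},"ils":78,"zeo":[[91,47,59,64],{"hs":34,"n":22,"z":73},67]}
After op 10 (remove /gd/xf/an): {"aeb":[{"fc":33,"sf":5},7,{"kn":90,"nd":61,"tq":56,"yaw":54},{"ay":54,"d":23,"lrk":2},59],"fi":93,"gd":{"pdc":{"fi":50,"g":15,"h":14,"q":91},"xf":{"bdc":43,"m":66,"q":44}},"ils":78,"zeo":[[91,47,59,64],{"hs":34,"n":22,"z":73},67]}
After op 11 (replace /zeo/1/hs 41): {"aeb":[{"fc":33,"sf":5},7,{"kn":90,"nd":61,"tq":56,"yaw":54},{"ay":54,"d":23,"lrk":2},59],"fi":93,"gd":{"pdc":{"fi":50,"g":15,"h":14,"q":91},"xf":{"bdc":43,"m":66,"q":44}},"ils":78,"zeo":[[91,47,59,64],{"hs":41,"n":22,"z":73},67]}
After op 12 (add /gd/pdc/bn 86): {"aeb":[{"fc":33,"sf":5},7,{"kn":90,"nd":61,"tq":56,"yaw":54},{"ay":54,"d":23,"lrk":2},59],"fi":93,"gd":{"pdc":{"bn":86,"fi":50,"g":15,"h":14,"q":91},"xf":{"bdc":43,"m":66,"q":44}},"ils":78,"zeo":[[91,47,59,64],{"hs":41,"n":22,"z":73},67]}
After op 13 (add /aeb/0/ja 65): {"aeb":[{"fc":33,"ja":65,"sf":5},7,{"kn":90,"nd":61,"tq":56,"yaw":54},{"ay":54,"d":23,"lrk":2},59],"fi":93,"gd":{"pdc":{"bn":86,"fi":50,"g":15,"h":14,"q":91},"xf":{"bdc":43,"m":66,"q":44}},"ils":78,"zeo":[[91,47,59,64],{"hs":41,"n":22,"z":73},67]}
After op 14 (add /aeb/2/yaw 88): {"aeb":[{"fc":33,"ja":65,"sf":5},7,{"kn":90,"nd":61,"tq":56,"yaw":88},{"ay":54,"d":23,"lrk":2},59],"fi":93,"gd":{"pdc":{"bn":86,"fi":50,"g":15,"h":14,"q":91},"xf":{"bdc":43,"m":66,"q":44}},"ils":78,"zeo":[[91,47,59,64],{"hs":41,"n":22,"z":73},67]}
After op 15 (remove /zeo/2): {"aeb":[{"fc":33,"ja":65,"sf":5},7,{"kn":90,"nd":61,"tq":56,"yaw":88},{"ay":54,"d":23,"lrk":2},59],"fi":93,"gd":{"pdc":{"bn":86,"fi":50,"g":15,"h":14,"q":91},"xf":{"bdc":43,"m":66,"q":44}},"ils":78,"zeo":[[91,47,59,64],{"hs":41,"n":22,"z":73}]}
After op 16 (add /gd/pdc/q 92): {"aeb":[{"fc":33,"ja":65,"sf":5},7,{"kn":90,"nd":61,"tq":56,"yaw":88},{"ay":54,"d":23,"lrk":2},59],"fi":93,"gd":{"pdc":{"bn":86,"fi":50,"g":15,"h":14,"q":92},"xf":{"bdc":43,"m":66,"q":44}},"ils":78,"zeo":[[91,47,59,64],{"hs":41,"n":22,"z":73}]}
After op 17 (replace /aeb/2/nd 51): {"aeb":[{"fc":33,"ja":65,"sf":5},7,{"kn":90,"nd":51,"tq":56,"yaw":88},{"ay":54,"d":23,"lrk":2},59],"fi":93,"gd":{"pdc":{"bn":86,"fi":50,"g":15,"h":14,"q":92},"xf":{"bdc":43,"m":66,"q":44}},"ils":78,"zeo":[[91,47,59,64],{"hs":41,"n":22,"z":73}]}
After op 18 (replace /aeb/0/sf 64): {"aeb":[{"fc":33,"ja":65,"sf":64},7,{"kn":90,"nd":51,"tq":56,"yaw":88},{"ay":54,"d":23,"lrk":2},59],"fi":93,"gd":{"pdc":{"bn":86,"fi":50,"g":15,"h":14,"q":92},"xf":{"bdc":43,"m":66,"q":44}},"ils":78,"zeo":[[91,47,59,64],{"hs":41,"n":22,"z":73}]}
After op 19 (replace /zeo/0/1 82): {"aeb":[{"fc":33,"ja":65,"sf":64},7,{"kn":90,"nd":51,"tq":56,"yaw":88},{"ay":54,"d":23,"lrk":2},59],"fi":93,"gd":{"pdc":{"bn":86,"fi":50,"g":15,"h":14,"q":92},"xf":{"bdc":43,"m":66,"q":44}},"ils":78,"zeo":[[91,82,59,64],{"hs":41,"n":22,"z":73}]}
After op 20 (add /p 46): {"aeb":[{"fc":33,"ja":65,"sf":64},7,{"kn":90,"nd":51,"tq":56,"yaw":88},{"ay":54,"d":23,"lrk":2},59],"fi":93,"gd":{"pdc":{"bn":86,"fi":50,"g":15,"h":14,"q":92},"xf":{"bdc":43,"m":66,"q":44}},"ils":78,"p":46,"zeo":[[91,82,59,64],{"hs":41,"n":22,"z":73}]}
After op 21 (add /aeb/3/lrk 40): {"aeb":[{"fc":33,"ja":65,"sf":64},7,{"kn":90,"nd":51,"tq":56,"yaw":88},{"ay":54,"d":23,"lrk":40},59],"fi":93,"gd":{"pdc":{"bn":86,"fi":50,"g":15,"h":14,"q":92},"xf":{"bdc":43,"m":66,"q":44}},"ils":78,"p":46,"zeo":[[91,82,59,64],{"hs":41,"n":22,"z":73}]}

Answer: {"aeb":[{"fc":33,"ja":65,"sf":64},7,{"kn":90,"nd":51,"tq":56,"yaw":88},{"ay":54,"d":23,"lrk":40},59],"fi":93,"gd":{"pdc":{"bn":86,"fi":50,"g":15,"h":14,"q":92},"xf":{"bdc":43,"m":66,"q":44}},"ils":78,"p":46,"zeo":[[91,82,59,64],{"hs":41,"n":22,"z":73}]}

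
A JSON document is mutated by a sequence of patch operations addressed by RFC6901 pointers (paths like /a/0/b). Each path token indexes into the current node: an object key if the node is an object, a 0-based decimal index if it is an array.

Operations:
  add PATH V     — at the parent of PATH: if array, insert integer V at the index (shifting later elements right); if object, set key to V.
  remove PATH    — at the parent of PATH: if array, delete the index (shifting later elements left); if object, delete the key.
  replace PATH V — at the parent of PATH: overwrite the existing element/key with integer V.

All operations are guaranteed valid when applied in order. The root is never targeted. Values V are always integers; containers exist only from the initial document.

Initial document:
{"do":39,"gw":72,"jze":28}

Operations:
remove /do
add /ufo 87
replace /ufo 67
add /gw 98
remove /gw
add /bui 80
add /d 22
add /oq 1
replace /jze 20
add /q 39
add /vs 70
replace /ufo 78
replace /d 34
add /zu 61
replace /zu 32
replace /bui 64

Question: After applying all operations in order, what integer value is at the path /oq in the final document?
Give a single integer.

Answer: 1

Derivation:
After op 1 (remove /do): {"gw":72,"jze":28}
After op 2 (add /ufo 87): {"gw":72,"jze":28,"ufo":87}
After op 3 (replace /ufo 67): {"gw":72,"jze":28,"ufo":67}
After op 4 (add /gw 98): {"gw":98,"jze":28,"ufo":67}
After op 5 (remove /gw): {"jze":28,"ufo":67}
After op 6 (add /bui 80): {"bui":80,"jze":28,"ufo":67}
After op 7 (add /d 22): {"bui":80,"d":22,"jze":28,"ufo":67}
After op 8 (add /oq 1): {"bui":80,"d":22,"jze":28,"oq":1,"ufo":67}
After op 9 (replace /jze 20): {"bui":80,"d":22,"jze":20,"oq":1,"ufo":67}
After op 10 (add /q 39): {"bui":80,"d":22,"jze":20,"oq":1,"q":39,"ufo":67}
After op 11 (add /vs 70): {"bui":80,"d":22,"jze":20,"oq":1,"q":39,"ufo":67,"vs":70}
After op 12 (replace /ufo 78): {"bui":80,"d":22,"jze":20,"oq":1,"q":39,"ufo":78,"vs":70}
After op 13 (replace /d 34): {"bui":80,"d":34,"jze":20,"oq":1,"q":39,"ufo":78,"vs":70}
After op 14 (add /zu 61): {"bui":80,"d":34,"jze":20,"oq":1,"q":39,"ufo":78,"vs":70,"zu":61}
After op 15 (replace /zu 32): {"bui":80,"d":34,"jze":20,"oq":1,"q":39,"ufo":78,"vs":70,"zu":32}
After op 16 (replace /bui 64): {"bui":64,"d":34,"jze":20,"oq":1,"q":39,"ufo":78,"vs":70,"zu":32}
Value at /oq: 1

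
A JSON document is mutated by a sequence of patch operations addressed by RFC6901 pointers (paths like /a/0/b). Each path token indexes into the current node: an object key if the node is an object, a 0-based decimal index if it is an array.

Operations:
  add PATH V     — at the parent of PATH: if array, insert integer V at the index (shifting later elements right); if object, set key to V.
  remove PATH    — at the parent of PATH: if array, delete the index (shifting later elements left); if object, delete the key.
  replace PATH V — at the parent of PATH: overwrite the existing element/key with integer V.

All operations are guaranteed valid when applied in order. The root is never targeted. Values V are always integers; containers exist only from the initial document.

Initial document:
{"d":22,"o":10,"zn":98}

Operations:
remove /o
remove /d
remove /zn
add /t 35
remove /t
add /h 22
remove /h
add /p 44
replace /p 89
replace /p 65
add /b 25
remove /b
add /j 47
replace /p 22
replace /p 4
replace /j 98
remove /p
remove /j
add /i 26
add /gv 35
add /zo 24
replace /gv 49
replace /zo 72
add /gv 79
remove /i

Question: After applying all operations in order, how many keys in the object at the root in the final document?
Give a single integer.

After op 1 (remove /o): {"d":22,"zn":98}
After op 2 (remove /d): {"zn":98}
After op 3 (remove /zn): {}
After op 4 (add /t 35): {"t":35}
After op 5 (remove /t): {}
After op 6 (add /h 22): {"h":22}
After op 7 (remove /h): {}
After op 8 (add /p 44): {"p":44}
After op 9 (replace /p 89): {"p":89}
After op 10 (replace /p 65): {"p":65}
After op 11 (add /b 25): {"b":25,"p":65}
After op 12 (remove /b): {"p":65}
After op 13 (add /j 47): {"j":47,"p":65}
After op 14 (replace /p 22): {"j":47,"p":22}
After op 15 (replace /p 4): {"j":47,"p":4}
After op 16 (replace /j 98): {"j":98,"p":4}
After op 17 (remove /p): {"j":98}
After op 18 (remove /j): {}
After op 19 (add /i 26): {"i":26}
After op 20 (add /gv 35): {"gv":35,"i":26}
After op 21 (add /zo 24): {"gv":35,"i":26,"zo":24}
After op 22 (replace /gv 49): {"gv":49,"i":26,"zo":24}
After op 23 (replace /zo 72): {"gv":49,"i":26,"zo":72}
After op 24 (add /gv 79): {"gv":79,"i":26,"zo":72}
After op 25 (remove /i): {"gv":79,"zo":72}
Size at the root: 2

Answer: 2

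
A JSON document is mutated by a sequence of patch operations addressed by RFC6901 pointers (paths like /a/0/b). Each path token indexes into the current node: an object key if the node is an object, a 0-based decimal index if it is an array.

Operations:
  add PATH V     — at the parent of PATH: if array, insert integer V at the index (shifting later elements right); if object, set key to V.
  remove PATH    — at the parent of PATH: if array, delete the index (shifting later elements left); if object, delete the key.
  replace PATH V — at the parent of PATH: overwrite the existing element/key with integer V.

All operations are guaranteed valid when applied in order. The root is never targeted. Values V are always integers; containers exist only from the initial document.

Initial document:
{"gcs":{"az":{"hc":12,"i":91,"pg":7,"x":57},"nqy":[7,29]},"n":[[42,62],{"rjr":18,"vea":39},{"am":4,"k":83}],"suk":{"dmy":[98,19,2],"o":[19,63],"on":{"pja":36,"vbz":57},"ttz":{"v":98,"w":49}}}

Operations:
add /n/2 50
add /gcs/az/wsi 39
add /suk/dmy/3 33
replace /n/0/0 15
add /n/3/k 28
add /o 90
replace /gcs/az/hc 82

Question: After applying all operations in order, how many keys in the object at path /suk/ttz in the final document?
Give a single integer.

After op 1 (add /n/2 50): {"gcs":{"az":{"hc":12,"i":91,"pg":7,"x":57},"nqy":[7,29]},"n":[[42,62],{"rjr":18,"vea":39},50,{"am":4,"k":83}],"suk":{"dmy":[98,19,2],"o":[19,63],"on":{"pja":36,"vbz":57},"ttz":{"v":98,"w":49}}}
After op 2 (add /gcs/az/wsi 39): {"gcs":{"az":{"hc":12,"i":91,"pg":7,"wsi":39,"x":57},"nqy":[7,29]},"n":[[42,62],{"rjr":18,"vea":39},50,{"am":4,"k":83}],"suk":{"dmy":[98,19,2],"o":[19,63],"on":{"pja":36,"vbz":57},"ttz":{"v":98,"w":49}}}
After op 3 (add /suk/dmy/3 33): {"gcs":{"az":{"hc":12,"i":91,"pg":7,"wsi":39,"x":57},"nqy":[7,29]},"n":[[42,62],{"rjr":18,"vea":39},50,{"am":4,"k":83}],"suk":{"dmy":[98,19,2,33],"o":[19,63],"on":{"pja":36,"vbz":57},"ttz":{"v":98,"w":49}}}
After op 4 (replace /n/0/0 15): {"gcs":{"az":{"hc":12,"i":91,"pg":7,"wsi":39,"x":57},"nqy":[7,29]},"n":[[15,62],{"rjr":18,"vea":39},50,{"am":4,"k":83}],"suk":{"dmy":[98,19,2,33],"o":[19,63],"on":{"pja":36,"vbz":57},"ttz":{"v":98,"w":49}}}
After op 5 (add /n/3/k 28): {"gcs":{"az":{"hc":12,"i":91,"pg":7,"wsi":39,"x":57},"nqy":[7,29]},"n":[[15,62],{"rjr":18,"vea":39},50,{"am":4,"k":28}],"suk":{"dmy":[98,19,2,33],"o":[19,63],"on":{"pja":36,"vbz":57},"ttz":{"v":98,"w":49}}}
After op 6 (add /o 90): {"gcs":{"az":{"hc":12,"i":91,"pg":7,"wsi":39,"x":57},"nqy":[7,29]},"n":[[15,62],{"rjr":18,"vea":39},50,{"am":4,"k":28}],"o":90,"suk":{"dmy":[98,19,2,33],"o":[19,63],"on":{"pja":36,"vbz":57},"ttz":{"v":98,"w":49}}}
After op 7 (replace /gcs/az/hc 82): {"gcs":{"az":{"hc":82,"i":91,"pg":7,"wsi":39,"x":57},"nqy":[7,29]},"n":[[15,62],{"rjr":18,"vea":39},50,{"am":4,"k":28}],"o":90,"suk":{"dmy":[98,19,2,33],"o":[19,63],"on":{"pja":36,"vbz":57},"ttz":{"v":98,"w":49}}}
Size at path /suk/ttz: 2

Answer: 2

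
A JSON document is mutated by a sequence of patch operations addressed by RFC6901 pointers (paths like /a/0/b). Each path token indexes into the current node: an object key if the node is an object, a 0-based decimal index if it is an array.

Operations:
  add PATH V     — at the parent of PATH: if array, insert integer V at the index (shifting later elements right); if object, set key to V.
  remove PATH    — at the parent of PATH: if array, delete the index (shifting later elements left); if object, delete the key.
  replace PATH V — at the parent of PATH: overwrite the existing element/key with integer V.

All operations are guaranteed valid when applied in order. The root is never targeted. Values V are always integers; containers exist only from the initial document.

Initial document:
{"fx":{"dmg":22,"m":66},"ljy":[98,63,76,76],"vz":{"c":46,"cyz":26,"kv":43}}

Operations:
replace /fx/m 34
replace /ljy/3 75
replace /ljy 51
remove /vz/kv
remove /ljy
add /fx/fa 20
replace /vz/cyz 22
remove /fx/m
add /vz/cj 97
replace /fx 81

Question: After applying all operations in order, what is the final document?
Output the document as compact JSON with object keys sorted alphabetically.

Answer: {"fx":81,"vz":{"c":46,"cj":97,"cyz":22}}

Derivation:
After op 1 (replace /fx/m 34): {"fx":{"dmg":22,"m":34},"ljy":[98,63,76,76],"vz":{"c":46,"cyz":26,"kv":43}}
After op 2 (replace /ljy/3 75): {"fx":{"dmg":22,"m":34},"ljy":[98,63,76,75],"vz":{"c":46,"cyz":26,"kv":43}}
After op 3 (replace /ljy 51): {"fx":{"dmg":22,"m":34},"ljy":51,"vz":{"c":46,"cyz":26,"kv":43}}
After op 4 (remove /vz/kv): {"fx":{"dmg":22,"m":34},"ljy":51,"vz":{"c":46,"cyz":26}}
After op 5 (remove /ljy): {"fx":{"dmg":22,"m":34},"vz":{"c":46,"cyz":26}}
After op 6 (add /fx/fa 20): {"fx":{"dmg":22,"fa":20,"m":34},"vz":{"c":46,"cyz":26}}
After op 7 (replace /vz/cyz 22): {"fx":{"dmg":22,"fa":20,"m":34},"vz":{"c":46,"cyz":22}}
After op 8 (remove /fx/m): {"fx":{"dmg":22,"fa":20},"vz":{"c":46,"cyz":22}}
After op 9 (add /vz/cj 97): {"fx":{"dmg":22,"fa":20},"vz":{"c":46,"cj":97,"cyz":22}}
After op 10 (replace /fx 81): {"fx":81,"vz":{"c":46,"cj":97,"cyz":22}}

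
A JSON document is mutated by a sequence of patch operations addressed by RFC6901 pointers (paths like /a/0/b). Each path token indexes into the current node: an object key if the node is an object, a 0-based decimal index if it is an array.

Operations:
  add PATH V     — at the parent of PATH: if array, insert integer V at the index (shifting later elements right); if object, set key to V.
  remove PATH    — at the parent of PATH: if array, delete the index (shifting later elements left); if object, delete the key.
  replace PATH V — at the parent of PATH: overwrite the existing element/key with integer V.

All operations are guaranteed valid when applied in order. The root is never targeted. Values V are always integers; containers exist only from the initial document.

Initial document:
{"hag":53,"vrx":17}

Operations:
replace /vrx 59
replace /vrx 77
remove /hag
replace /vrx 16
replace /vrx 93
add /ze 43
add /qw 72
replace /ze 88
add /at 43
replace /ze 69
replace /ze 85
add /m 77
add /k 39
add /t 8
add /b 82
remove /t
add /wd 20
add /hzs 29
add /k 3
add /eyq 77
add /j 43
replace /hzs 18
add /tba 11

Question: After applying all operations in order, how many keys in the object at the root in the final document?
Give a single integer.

Answer: 12

Derivation:
After op 1 (replace /vrx 59): {"hag":53,"vrx":59}
After op 2 (replace /vrx 77): {"hag":53,"vrx":77}
After op 3 (remove /hag): {"vrx":77}
After op 4 (replace /vrx 16): {"vrx":16}
After op 5 (replace /vrx 93): {"vrx":93}
After op 6 (add /ze 43): {"vrx":93,"ze":43}
After op 7 (add /qw 72): {"qw":72,"vrx":93,"ze":43}
After op 8 (replace /ze 88): {"qw":72,"vrx":93,"ze":88}
After op 9 (add /at 43): {"at":43,"qw":72,"vrx":93,"ze":88}
After op 10 (replace /ze 69): {"at":43,"qw":72,"vrx":93,"ze":69}
After op 11 (replace /ze 85): {"at":43,"qw":72,"vrx":93,"ze":85}
After op 12 (add /m 77): {"at":43,"m":77,"qw":72,"vrx":93,"ze":85}
After op 13 (add /k 39): {"at":43,"k":39,"m":77,"qw":72,"vrx":93,"ze":85}
After op 14 (add /t 8): {"at":43,"k":39,"m":77,"qw":72,"t":8,"vrx":93,"ze":85}
After op 15 (add /b 82): {"at":43,"b":82,"k":39,"m":77,"qw":72,"t":8,"vrx":93,"ze":85}
After op 16 (remove /t): {"at":43,"b":82,"k":39,"m":77,"qw":72,"vrx":93,"ze":85}
After op 17 (add /wd 20): {"at":43,"b":82,"k":39,"m":77,"qw":72,"vrx":93,"wd":20,"ze":85}
After op 18 (add /hzs 29): {"at":43,"b":82,"hzs":29,"k":39,"m":77,"qw":72,"vrx":93,"wd":20,"ze":85}
After op 19 (add /k 3): {"at":43,"b":82,"hzs":29,"k":3,"m":77,"qw":72,"vrx":93,"wd":20,"ze":85}
After op 20 (add /eyq 77): {"at":43,"b":82,"eyq":77,"hzs":29,"k":3,"m":77,"qw":72,"vrx":93,"wd":20,"ze":85}
After op 21 (add /j 43): {"at":43,"b":82,"eyq":77,"hzs":29,"j":43,"k":3,"m":77,"qw":72,"vrx":93,"wd":20,"ze":85}
After op 22 (replace /hzs 18): {"at":43,"b":82,"eyq":77,"hzs":18,"j":43,"k":3,"m":77,"qw":72,"vrx":93,"wd":20,"ze":85}
After op 23 (add /tba 11): {"at":43,"b":82,"eyq":77,"hzs":18,"j":43,"k":3,"m":77,"qw":72,"tba":11,"vrx":93,"wd":20,"ze":85}
Size at the root: 12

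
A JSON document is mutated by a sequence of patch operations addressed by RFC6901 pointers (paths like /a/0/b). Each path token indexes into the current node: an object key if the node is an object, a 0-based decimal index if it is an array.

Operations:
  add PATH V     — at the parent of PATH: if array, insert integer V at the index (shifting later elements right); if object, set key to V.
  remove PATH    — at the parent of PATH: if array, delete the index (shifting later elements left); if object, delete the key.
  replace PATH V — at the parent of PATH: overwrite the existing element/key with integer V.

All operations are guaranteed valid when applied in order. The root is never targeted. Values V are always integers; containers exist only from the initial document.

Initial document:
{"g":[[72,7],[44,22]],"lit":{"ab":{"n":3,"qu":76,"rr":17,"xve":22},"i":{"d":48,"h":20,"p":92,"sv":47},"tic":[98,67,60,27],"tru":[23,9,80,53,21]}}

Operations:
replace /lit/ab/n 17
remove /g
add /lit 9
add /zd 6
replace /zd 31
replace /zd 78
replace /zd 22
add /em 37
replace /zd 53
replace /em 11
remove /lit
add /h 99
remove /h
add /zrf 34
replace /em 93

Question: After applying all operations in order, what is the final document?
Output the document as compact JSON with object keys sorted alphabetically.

After op 1 (replace /lit/ab/n 17): {"g":[[72,7],[44,22]],"lit":{"ab":{"n":17,"qu":76,"rr":17,"xve":22},"i":{"d":48,"h":20,"p":92,"sv":47},"tic":[98,67,60,27],"tru":[23,9,80,53,21]}}
After op 2 (remove /g): {"lit":{"ab":{"n":17,"qu":76,"rr":17,"xve":22},"i":{"d":48,"h":20,"p":92,"sv":47},"tic":[98,67,60,27],"tru":[23,9,80,53,21]}}
After op 3 (add /lit 9): {"lit":9}
After op 4 (add /zd 6): {"lit":9,"zd":6}
After op 5 (replace /zd 31): {"lit":9,"zd":31}
After op 6 (replace /zd 78): {"lit":9,"zd":78}
After op 7 (replace /zd 22): {"lit":9,"zd":22}
After op 8 (add /em 37): {"em":37,"lit":9,"zd":22}
After op 9 (replace /zd 53): {"em":37,"lit":9,"zd":53}
After op 10 (replace /em 11): {"em":11,"lit":9,"zd":53}
After op 11 (remove /lit): {"em":11,"zd":53}
After op 12 (add /h 99): {"em":11,"h":99,"zd":53}
After op 13 (remove /h): {"em":11,"zd":53}
After op 14 (add /zrf 34): {"em":11,"zd":53,"zrf":34}
After op 15 (replace /em 93): {"em":93,"zd":53,"zrf":34}

Answer: {"em":93,"zd":53,"zrf":34}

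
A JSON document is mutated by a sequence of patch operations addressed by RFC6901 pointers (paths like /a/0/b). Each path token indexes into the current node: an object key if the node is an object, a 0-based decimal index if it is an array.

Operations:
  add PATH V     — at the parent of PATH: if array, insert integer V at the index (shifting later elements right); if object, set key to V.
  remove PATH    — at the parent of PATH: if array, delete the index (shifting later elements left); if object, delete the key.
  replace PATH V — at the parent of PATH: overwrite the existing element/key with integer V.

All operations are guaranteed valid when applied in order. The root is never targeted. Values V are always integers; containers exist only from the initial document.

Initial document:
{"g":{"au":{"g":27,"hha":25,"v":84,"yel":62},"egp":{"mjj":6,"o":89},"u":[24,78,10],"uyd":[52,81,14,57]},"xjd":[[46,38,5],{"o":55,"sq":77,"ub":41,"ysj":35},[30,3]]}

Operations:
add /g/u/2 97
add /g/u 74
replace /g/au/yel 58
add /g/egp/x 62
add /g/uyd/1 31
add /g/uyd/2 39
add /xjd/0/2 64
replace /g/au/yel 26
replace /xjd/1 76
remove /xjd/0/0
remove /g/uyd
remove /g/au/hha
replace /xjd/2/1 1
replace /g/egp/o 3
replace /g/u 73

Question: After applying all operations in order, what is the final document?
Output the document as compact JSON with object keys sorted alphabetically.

After op 1 (add /g/u/2 97): {"g":{"au":{"g":27,"hha":25,"v":84,"yel":62},"egp":{"mjj":6,"o":89},"u":[24,78,97,10],"uyd":[52,81,14,57]},"xjd":[[46,38,5],{"o":55,"sq":77,"ub":41,"ysj":35},[30,3]]}
After op 2 (add /g/u 74): {"g":{"au":{"g":27,"hha":25,"v":84,"yel":62},"egp":{"mjj":6,"o":89},"u":74,"uyd":[52,81,14,57]},"xjd":[[46,38,5],{"o":55,"sq":77,"ub":41,"ysj":35},[30,3]]}
After op 3 (replace /g/au/yel 58): {"g":{"au":{"g":27,"hha":25,"v":84,"yel":58},"egp":{"mjj":6,"o":89},"u":74,"uyd":[52,81,14,57]},"xjd":[[46,38,5],{"o":55,"sq":77,"ub":41,"ysj":35},[30,3]]}
After op 4 (add /g/egp/x 62): {"g":{"au":{"g":27,"hha":25,"v":84,"yel":58},"egp":{"mjj":6,"o":89,"x":62},"u":74,"uyd":[52,81,14,57]},"xjd":[[46,38,5],{"o":55,"sq":77,"ub":41,"ysj":35},[30,3]]}
After op 5 (add /g/uyd/1 31): {"g":{"au":{"g":27,"hha":25,"v":84,"yel":58},"egp":{"mjj":6,"o":89,"x":62},"u":74,"uyd":[52,31,81,14,57]},"xjd":[[46,38,5],{"o":55,"sq":77,"ub":41,"ysj":35},[30,3]]}
After op 6 (add /g/uyd/2 39): {"g":{"au":{"g":27,"hha":25,"v":84,"yel":58},"egp":{"mjj":6,"o":89,"x":62},"u":74,"uyd":[52,31,39,81,14,57]},"xjd":[[46,38,5],{"o":55,"sq":77,"ub":41,"ysj":35},[30,3]]}
After op 7 (add /xjd/0/2 64): {"g":{"au":{"g":27,"hha":25,"v":84,"yel":58},"egp":{"mjj":6,"o":89,"x":62},"u":74,"uyd":[52,31,39,81,14,57]},"xjd":[[46,38,64,5],{"o":55,"sq":77,"ub":41,"ysj":35},[30,3]]}
After op 8 (replace /g/au/yel 26): {"g":{"au":{"g":27,"hha":25,"v":84,"yel":26},"egp":{"mjj":6,"o":89,"x":62},"u":74,"uyd":[52,31,39,81,14,57]},"xjd":[[46,38,64,5],{"o":55,"sq":77,"ub":41,"ysj":35},[30,3]]}
After op 9 (replace /xjd/1 76): {"g":{"au":{"g":27,"hha":25,"v":84,"yel":26},"egp":{"mjj":6,"o":89,"x":62},"u":74,"uyd":[52,31,39,81,14,57]},"xjd":[[46,38,64,5],76,[30,3]]}
After op 10 (remove /xjd/0/0): {"g":{"au":{"g":27,"hha":25,"v":84,"yel":26},"egp":{"mjj":6,"o":89,"x":62},"u":74,"uyd":[52,31,39,81,14,57]},"xjd":[[38,64,5],76,[30,3]]}
After op 11 (remove /g/uyd): {"g":{"au":{"g":27,"hha":25,"v":84,"yel":26},"egp":{"mjj":6,"o":89,"x":62},"u":74},"xjd":[[38,64,5],76,[30,3]]}
After op 12 (remove /g/au/hha): {"g":{"au":{"g":27,"v":84,"yel":26},"egp":{"mjj":6,"o":89,"x":62},"u":74},"xjd":[[38,64,5],76,[30,3]]}
After op 13 (replace /xjd/2/1 1): {"g":{"au":{"g":27,"v":84,"yel":26},"egp":{"mjj":6,"o":89,"x":62},"u":74},"xjd":[[38,64,5],76,[30,1]]}
After op 14 (replace /g/egp/o 3): {"g":{"au":{"g":27,"v":84,"yel":26},"egp":{"mjj":6,"o":3,"x":62},"u":74},"xjd":[[38,64,5],76,[30,1]]}
After op 15 (replace /g/u 73): {"g":{"au":{"g":27,"v":84,"yel":26},"egp":{"mjj":6,"o":3,"x":62},"u":73},"xjd":[[38,64,5],76,[30,1]]}

Answer: {"g":{"au":{"g":27,"v":84,"yel":26},"egp":{"mjj":6,"o":3,"x":62},"u":73},"xjd":[[38,64,5],76,[30,1]]}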